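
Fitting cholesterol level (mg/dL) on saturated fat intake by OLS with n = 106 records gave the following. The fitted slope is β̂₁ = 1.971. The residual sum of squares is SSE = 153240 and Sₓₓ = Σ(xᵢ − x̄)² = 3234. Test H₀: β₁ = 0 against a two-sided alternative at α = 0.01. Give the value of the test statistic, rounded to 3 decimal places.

t = 2.920

MSE = SSE/(n − 2) = 153240/104 = 1473.46.
SE(β̂₁) = √(MSE/Sₓₓ) = √(1473.46/3234) = 0.674993.
t = 1.971 / 0.674993 = 2.920.
df = n − 2 = 104.
Two-sided p ≈ 0.0043, which is < 0.01, so reject H₀.
There is evidence that saturated fat intake is associated with cholesterol level.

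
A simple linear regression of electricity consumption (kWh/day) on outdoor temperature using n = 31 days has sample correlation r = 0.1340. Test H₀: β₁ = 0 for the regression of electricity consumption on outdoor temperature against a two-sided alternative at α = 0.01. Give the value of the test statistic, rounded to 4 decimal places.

t = 0.7282

t = r·√(n − 2)/√(1 − r²) = 0.1340·√29/√0.982044 = 0.7282.
df = n − 2 = 29.
Two-sided p ≈ 0.4723, which is ≥ 0.01, so fail to reject H₀.
The data do not give significant evidence of a linear association between outdoor temperature and electricity consumption.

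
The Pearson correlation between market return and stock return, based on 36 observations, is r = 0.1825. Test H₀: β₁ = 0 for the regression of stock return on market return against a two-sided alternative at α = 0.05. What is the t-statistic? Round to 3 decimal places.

t = 1.082

t = r·√(n − 2)/√(1 − r²) = 0.1825·√34/√0.966694 = 1.082.
df = n − 2 = 34.
Two-sided p ≈ 0.2867, which is ≥ 0.05, so fail to reject H₀.
The data do not give significant evidence of a linear association between market return and stock return.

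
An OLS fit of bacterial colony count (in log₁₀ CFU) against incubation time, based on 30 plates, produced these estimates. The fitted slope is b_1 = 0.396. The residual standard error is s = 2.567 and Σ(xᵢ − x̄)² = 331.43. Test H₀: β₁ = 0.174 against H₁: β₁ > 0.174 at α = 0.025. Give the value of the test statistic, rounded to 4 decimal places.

t = 1.5744

SE(b_1) = s/√Sₓₓ = 2.567/√331.43 = 0.141004.
t = (0.396 − 0.174) / 0.141004 = 1.5744.
df = n − 2 = 28.
One-sided p ≈ 0.0633, which is ≥ 0.025, so fail to reject H₀.
The data do not give significant evidence that the true slope on incubation time exceeds 0.174 log₁₀ CFU per unit.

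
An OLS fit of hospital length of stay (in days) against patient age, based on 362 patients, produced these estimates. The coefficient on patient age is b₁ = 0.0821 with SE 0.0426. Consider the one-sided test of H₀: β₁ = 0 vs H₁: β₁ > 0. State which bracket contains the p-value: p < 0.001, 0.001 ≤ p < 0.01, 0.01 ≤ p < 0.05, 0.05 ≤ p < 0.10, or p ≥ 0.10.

t = 0.0821 / 0.0426 = 1.927.
df = n − 2 = 362 − 2 = 360.
One-sided p = P(T_{360} > t) ≈ 0.0274.
So 0.01 ≤ p < 0.05.

0.01 ≤ p < 0.05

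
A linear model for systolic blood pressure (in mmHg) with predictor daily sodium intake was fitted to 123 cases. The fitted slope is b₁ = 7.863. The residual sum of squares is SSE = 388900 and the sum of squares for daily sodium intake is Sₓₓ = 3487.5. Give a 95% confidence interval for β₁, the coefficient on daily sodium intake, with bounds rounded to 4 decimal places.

(5.9624, 9.7636)

MSE = SSE/(n − 2) = 388900/121 = 3214.05.
SE(b₁) = √(MSE/Sₓₓ) = √(3214.05/3487.5) = 0.959995.
df = n − 2 = 121.
t* = t_{0.025, 121} = 1.979764.
Margin = t* × SE = 1.979764 × 0.959995 = 1.900564.
CI: 7.863 ± 1.900564 → (5.9624, 9.7636).
With 95% confidence, each one-unit increase in daily sodium intake is associated with a change of between 5.9624 and 9.7636 mmHg in systolic blood pressure.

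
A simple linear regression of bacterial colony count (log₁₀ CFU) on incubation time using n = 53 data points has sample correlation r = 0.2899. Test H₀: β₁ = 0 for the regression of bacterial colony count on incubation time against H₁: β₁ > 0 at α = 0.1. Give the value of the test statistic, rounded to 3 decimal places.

t = 2.163

t = r·√(n − 2)/√(1 − r²) = 0.2899·√51/√0.915958 = 2.163.
df = n − 2 = 51.
One-sided p ≈ 0.0176, which is < 0.1, so reject H₀.
There is evidence of a linear association between incubation time and bacterial colony count.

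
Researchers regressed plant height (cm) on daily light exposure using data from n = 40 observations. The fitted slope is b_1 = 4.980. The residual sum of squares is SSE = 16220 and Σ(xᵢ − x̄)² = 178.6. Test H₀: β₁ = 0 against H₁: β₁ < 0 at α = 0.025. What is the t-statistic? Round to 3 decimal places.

MSE = SSE/(n − 2) = 16220/38 = 426.842.
SE(b_1) = √(MSE/Sₓₓ) = √(426.842/178.6) = 1.54594.
t = 4.980 / 1.54594 = 3.221.
df = n − 2 = 38.
One-sided p ≈ 0.9987, which is ≥ 0.025, so fail to reject H₀.
The data do not give significant evidence that the true slope on daily light exposure is negative.

t = 3.221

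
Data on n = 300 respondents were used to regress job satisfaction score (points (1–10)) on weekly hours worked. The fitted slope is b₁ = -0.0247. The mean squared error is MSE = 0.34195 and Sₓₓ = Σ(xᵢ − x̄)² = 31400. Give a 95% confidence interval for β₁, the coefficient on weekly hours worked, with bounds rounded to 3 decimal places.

(-0.031, -0.018)

SE(b₁) = √(MSE/Sₓₓ) = √(0.34195/31400) = 0.00330002.
df = n − 2 = 298.
t* = t_{0.025, 298} = 1.967957.
Margin = t* × SE = 1.967957 × 0.00330002 = 0.00649.
CI: -0.0247 ± 0.00649 → (-0.031, -0.018).
With 95% confidence, each one-unit increase in weekly hours worked is associated with a change of between -0.031 and -0.018 points (1–10) in job satisfaction score.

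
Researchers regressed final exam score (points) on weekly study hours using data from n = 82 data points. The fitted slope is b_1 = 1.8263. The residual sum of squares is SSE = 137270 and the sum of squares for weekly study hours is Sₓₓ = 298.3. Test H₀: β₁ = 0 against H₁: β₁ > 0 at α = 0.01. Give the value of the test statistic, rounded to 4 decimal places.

t = 0.7615

MSE = SSE/(n − 2) = 137270/80 = 1715.88.
SE(b_1) = √(MSE/Sₓₓ) = √(1715.88/298.3) = 2.39837.
t = 1.8263 / 2.39837 = 0.7615.
df = n − 2 = 80.
One-sided p ≈ 0.2243, which is ≥ 0.01, so fail to reject H₀.
The data do not give significant evidence that the true slope on weekly study hours is positive.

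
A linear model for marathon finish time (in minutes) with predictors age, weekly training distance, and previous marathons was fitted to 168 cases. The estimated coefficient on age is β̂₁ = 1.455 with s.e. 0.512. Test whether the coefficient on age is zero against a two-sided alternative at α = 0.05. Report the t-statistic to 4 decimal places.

H₀: β₁ = 0 vs H₁: β₁ ≠ 0.
t = (β̂₁ − β₁⁰)/SE = 1.455 / 0.512 = 2.8418.
df = n − k − 1 = 168 − 3 − 1 = 164.
Two-sided p ≈ 0.0051, which is < 0.05, so reject H₀.
There is evidence that age is associated with marathon finish time, holding the other predictors fixed.

t = 2.8418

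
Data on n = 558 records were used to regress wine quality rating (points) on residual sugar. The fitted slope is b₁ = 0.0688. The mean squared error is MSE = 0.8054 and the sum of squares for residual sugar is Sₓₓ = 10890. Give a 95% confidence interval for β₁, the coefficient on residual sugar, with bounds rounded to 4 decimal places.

(0.0519, 0.0857)

SE(b₁) = √(MSE/Sₓₓ) = √(0.8054/10890) = 0.00859987.
df = n − 2 = 556.
t* = t_{0.025, 556} = 1.96424.
Margin = t* × SE = 1.96424 × 0.00859987 = 0.016892.
CI: 0.0688 ± 0.016892 → (0.0519, 0.0857).
With 95% confidence, each one-unit increase in residual sugar is associated with a change of between 0.0519 and 0.0857 points in wine quality rating.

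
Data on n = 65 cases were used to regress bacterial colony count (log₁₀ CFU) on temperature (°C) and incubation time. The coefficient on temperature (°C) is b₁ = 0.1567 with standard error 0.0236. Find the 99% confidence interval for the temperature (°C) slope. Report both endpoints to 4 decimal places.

(0.0940, 0.2194)

df = n − k − 1 = 65 − 2 − 1 = 62.
t* = t_{0.005, 62} = 2.657479.
Margin = t* × SE = 2.657479 × 0.0236 = 0.062716.
CI: 0.1567 ± 0.062716 → (0.0940, 0.2194).
With 99% confidence, each one-unit increase in temperature (°C) is associated with a change of between 0.0940 and 0.2194 log₁₀ CFU in bacterial colony count, holding the other predictors fixed.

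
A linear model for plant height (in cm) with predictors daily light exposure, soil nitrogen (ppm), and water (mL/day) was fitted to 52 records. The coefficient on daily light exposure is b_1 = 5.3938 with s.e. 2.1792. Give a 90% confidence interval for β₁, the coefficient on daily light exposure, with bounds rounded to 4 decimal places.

df = n − k − 1 = 52 − 3 − 1 = 48.
t* = t_{0.05, 48} = 1.677224.
Margin = t* × SE = 1.677224 × 2.1792 = 3.655007.
CI: 5.3938 ± 3.655007 → (1.7388, 9.0488).
With 90% confidence, each one-unit increase in daily light exposure is associated with a change of between 1.7388 and 9.0488 cm in plant height, holding the other predictors fixed.

(1.7388, 9.0488)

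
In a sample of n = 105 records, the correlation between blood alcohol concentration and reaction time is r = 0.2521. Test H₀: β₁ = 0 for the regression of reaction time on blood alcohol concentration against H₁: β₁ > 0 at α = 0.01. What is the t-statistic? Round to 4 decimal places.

t = r·√(n − 2)/√(1 − r²) = 0.2521·√103/√0.936446 = 2.6439.
df = n − 2 = 103.
One-sided p ≈ 0.0047, which is < 0.01, so reject H₀.
There is evidence of a linear association between blood alcohol concentration and reaction time.

t = 2.6439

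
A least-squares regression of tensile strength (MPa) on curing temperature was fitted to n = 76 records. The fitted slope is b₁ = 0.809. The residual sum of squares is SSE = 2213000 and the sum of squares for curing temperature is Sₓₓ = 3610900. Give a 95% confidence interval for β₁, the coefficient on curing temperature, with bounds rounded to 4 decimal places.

(0.6277, 0.9903)

MSE = SSE/(n − 2) = 2213000/74 = 29905.4.
SE(b₁) = √(MSE/Sₓₓ) = √(29905.4/3610900) = 0.0910054.
df = n − 2 = 74.
t* = t_{0.025, 74} = 1.992543.
Margin = t* × SE = 1.992543 × 0.0910054 = 0.181332.
CI: 0.809 ± 0.181332 → (0.6277, 0.9903).
With 95% confidence, each one-unit increase in curing temperature is associated with a change of between 0.6277 and 0.9903 MPa in tensile strength.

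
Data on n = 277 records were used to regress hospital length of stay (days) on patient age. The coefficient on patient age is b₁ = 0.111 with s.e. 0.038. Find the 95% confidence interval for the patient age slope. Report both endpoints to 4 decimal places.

df = n − 2 = 277 − 2 = 275.
t* = t_{0.025, 275} = 1.968628.
Margin = t* × SE = 1.968628 × 0.038 = 0.074808.
CI: 0.111 ± 0.074808 → (0.0362, 0.1858).
With 95% confidence, each one-unit increase in patient age is associated with a change of between 0.0362 and 0.1858 days in hospital length of stay.

(0.0362, 0.1858)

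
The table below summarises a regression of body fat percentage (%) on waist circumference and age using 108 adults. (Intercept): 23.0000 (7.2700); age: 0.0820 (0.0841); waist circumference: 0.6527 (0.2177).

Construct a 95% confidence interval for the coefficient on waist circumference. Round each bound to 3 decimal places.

(0.221, 1.084)

Read off: b = 0.6527, SE = 0.2177 for waist circumference.
df = n − k − 1 = 108 − 2 − 1 = 105.
t* = t_{0.025, 105} = 1.982815.
Margin = t* × SE = 1.982815 × 0.2177 = 0.43166.
CI: 0.6527 ± 0.43166 → (0.221, 1.084).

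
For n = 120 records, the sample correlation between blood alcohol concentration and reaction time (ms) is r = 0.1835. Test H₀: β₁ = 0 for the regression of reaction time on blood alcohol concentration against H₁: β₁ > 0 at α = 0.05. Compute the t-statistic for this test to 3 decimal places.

t = 2.028

t = r·√(n − 2)/√(1 − r²) = 0.1835·√118/√0.966328 = 2.028.
df = n − 2 = 118.
One-sided p ≈ 0.0224, which is < 0.05, so reject H₀.
There is evidence of a linear association between blood alcohol concentration and reaction time.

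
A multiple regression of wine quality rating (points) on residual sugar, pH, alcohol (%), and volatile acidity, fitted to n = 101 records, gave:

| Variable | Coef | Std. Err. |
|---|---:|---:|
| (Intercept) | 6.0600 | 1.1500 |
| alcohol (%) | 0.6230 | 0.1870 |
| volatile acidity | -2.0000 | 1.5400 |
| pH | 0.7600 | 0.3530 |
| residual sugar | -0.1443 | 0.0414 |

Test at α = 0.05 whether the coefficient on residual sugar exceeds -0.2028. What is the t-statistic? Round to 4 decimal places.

t = 1.4130

Read off: b = -0.1443, SE = 0.0414 for residual sugar.
H₀: β₁ = -0.2028 vs H₁: β₁ > -0.2028.
t = (-0.1443 − (-0.2028)) / 0.0414 = 1.4130.
df = n − k − 1 = 101 − 4 − 1 = 96.
One-sided p ≈ 0.0804, which is ≥ 0.05, so fail to reject H₀.
The data do not give significant evidence that the true slope on residual sugar exceeds -0.2028 points per unit, holding the other predictors fixed.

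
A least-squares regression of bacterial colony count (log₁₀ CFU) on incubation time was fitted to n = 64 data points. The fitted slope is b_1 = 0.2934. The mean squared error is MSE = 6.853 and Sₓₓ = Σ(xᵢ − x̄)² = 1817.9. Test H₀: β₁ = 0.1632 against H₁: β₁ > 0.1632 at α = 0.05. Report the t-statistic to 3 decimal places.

t = 2.121

SE(b_1) = √(MSE/Sₓₓ) = √(6.853/1817.9) = 0.0613982.
t = (0.2934 − 0.1632) / 0.0613982 = 2.121.
df = n − 2 = 62.
One-sided p ≈ 0.0190, which is < 0.05, so reject H₀.
There is evidence that the true slope on incubation time exceeds 0.1632 log₁₀ CFU per unit.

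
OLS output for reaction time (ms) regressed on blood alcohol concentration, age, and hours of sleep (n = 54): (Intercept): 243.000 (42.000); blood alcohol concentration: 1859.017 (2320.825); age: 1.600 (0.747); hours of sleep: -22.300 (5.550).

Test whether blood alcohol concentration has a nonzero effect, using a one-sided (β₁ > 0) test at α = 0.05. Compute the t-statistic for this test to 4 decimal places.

Read off: b = 1859.017, SE = 2320.825 for blood alcohol concentration.
H₀: β₁ = 0 vs H₁: β₁ > 0.
t = 1859.017 / 2320.825 = 0.8010.
df = n − k − 1 = 54 − 3 − 1 = 50.
One-sided p ≈ 0.2135, which is ≥ 0.05, so fail to reject H₀.
The data do not give significant evidence that the true slope on blood alcohol concentration is positive, holding the other predictors fixed.

t = 0.8010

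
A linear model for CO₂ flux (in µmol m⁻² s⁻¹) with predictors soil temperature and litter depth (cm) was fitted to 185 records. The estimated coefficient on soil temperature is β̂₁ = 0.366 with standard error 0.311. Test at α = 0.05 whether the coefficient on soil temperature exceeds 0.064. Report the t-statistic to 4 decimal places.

t = 0.9711

H₀: β₁ = 0.064 vs H₁: β₁ > 0.064.
t = (β̂₁ − β₁⁰)/SE = (0.366 − 0.064) / 0.311 = 0.9711.
df = n − k − 1 = 185 − 2 − 1 = 182.
One-sided p ≈ 0.1664, which is ≥ 0.05, so fail to reject H₀.
The data do not give significant evidence that the true slope on soil temperature exceeds 0.064 µmol m⁻² s⁻¹ per unit, holding the other predictors fixed.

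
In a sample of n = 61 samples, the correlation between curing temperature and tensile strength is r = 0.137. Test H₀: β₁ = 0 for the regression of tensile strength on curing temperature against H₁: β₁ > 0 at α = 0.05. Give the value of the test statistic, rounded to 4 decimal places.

t = 1.0623

t = r·√(n − 2)/√(1 − r²) = 0.137·√59/√0.981231 = 1.0623.
df = n − 2 = 59.
One-sided p ≈ 0.1462, which is ≥ 0.05, so fail to reject H₀.
The data do not give significant evidence of a linear association between curing temperature and tensile strength.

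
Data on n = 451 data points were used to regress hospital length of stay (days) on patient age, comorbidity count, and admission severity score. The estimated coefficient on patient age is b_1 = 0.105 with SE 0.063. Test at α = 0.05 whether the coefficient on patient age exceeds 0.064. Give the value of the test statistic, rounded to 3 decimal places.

t = 0.651

H₀: β₁ = 0.064 vs H₁: β₁ > 0.064.
t = (b_1 − β₁⁰)/SE = (0.105 − 0.064) / 0.063 = 0.651.
df = n − k − 1 = 451 − 3 − 1 = 447.
One-sided p ≈ 0.2578, which is ≥ 0.05, so fail to reject H₀.
The data do not give significant evidence that the true slope on patient age exceeds 0.064 days per unit, holding the other predictors fixed.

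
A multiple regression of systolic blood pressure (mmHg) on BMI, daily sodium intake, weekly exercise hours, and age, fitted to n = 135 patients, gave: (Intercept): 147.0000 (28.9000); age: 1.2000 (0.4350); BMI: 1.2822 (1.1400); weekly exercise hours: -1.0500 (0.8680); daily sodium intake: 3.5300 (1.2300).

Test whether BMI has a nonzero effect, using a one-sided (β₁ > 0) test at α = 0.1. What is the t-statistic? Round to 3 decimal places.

Read off: b = 1.2822, SE = 1.1400 for BMI.
H₀: β₁ = 0 vs H₁: β₁ > 0.
t = 1.2822 / 1.1400 = 1.125.
df = n − k − 1 = 135 − 4 − 1 = 130.
One-sided p ≈ 0.1314, which is ≥ 0.1, so fail to reject H₀.
The data do not give significant evidence that the true slope on BMI is positive, holding the other predictors fixed.

t = 1.125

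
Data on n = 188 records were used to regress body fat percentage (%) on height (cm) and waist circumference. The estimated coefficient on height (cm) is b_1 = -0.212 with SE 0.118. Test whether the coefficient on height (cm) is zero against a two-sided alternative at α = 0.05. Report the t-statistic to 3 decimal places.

H₀: β₁ = 0 vs H₁: β₁ ≠ 0.
t = (b_1 − β₁⁰)/SE = -0.212 / 0.118 = -1.797.
df = n − k − 1 = 188 − 2 − 1 = 185.
Two-sided p ≈ 0.0740, which is ≥ 0.05, so fail to reject H₀.
The data do not give significant evidence of an association between height (cm) and body fat percentage, after adjusting for the other predictors.

t = -1.797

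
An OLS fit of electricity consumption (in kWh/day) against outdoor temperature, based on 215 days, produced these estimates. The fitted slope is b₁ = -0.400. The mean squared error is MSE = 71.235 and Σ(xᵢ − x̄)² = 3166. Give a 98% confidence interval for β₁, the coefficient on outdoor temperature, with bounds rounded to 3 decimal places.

(-0.752, -0.048)

SE(b₁) = √(MSE/Sₓₓ) = √(71.235/3166) = 0.15.
df = n − 2 = 213.
t* = t_{0.01, 213} = 2.343982.
Margin = t* × SE = 2.343982 × 0.15 = 0.35160.
CI: -0.400 ± 0.35160 → (-0.752, -0.048).
With 98% confidence, each one-unit increase in outdoor temperature is associated with a change of between -0.752 and -0.048 kWh/day in electricity consumption.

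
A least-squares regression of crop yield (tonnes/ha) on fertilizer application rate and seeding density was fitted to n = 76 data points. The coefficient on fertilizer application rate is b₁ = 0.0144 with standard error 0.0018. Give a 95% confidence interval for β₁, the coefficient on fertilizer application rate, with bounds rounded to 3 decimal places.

df = n − k − 1 = 76 − 2 − 1 = 73.
t* = t_{0.025, 73} = 1.992997.
Margin = t* × SE = 1.992997 × 0.0018 = 0.00359.
CI: 0.0144 ± 0.00359 → (0.011, 0.018).
With 95% confidence, each one-unit increase in fertilizer application rate is associated with a change of between 0.011 and 0.018 tonnes/ha in crop yield, holding the other predictors fixed.

(0.011, 0.018)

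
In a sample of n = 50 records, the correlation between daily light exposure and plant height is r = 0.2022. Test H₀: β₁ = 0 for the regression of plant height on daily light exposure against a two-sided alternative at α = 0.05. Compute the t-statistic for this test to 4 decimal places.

t = 1.4304

t = r·√(n − 2)/√(1 − r²) = 0.2022·√48/√0.959115 = 1.4304.
df = n − 2 = 48.
Two-sided p ≈ 0.1591, which is ≥ 0.05, so fail to reject H₀.
The data do not give significant evidence of a linear association between daily light exposure and plant height.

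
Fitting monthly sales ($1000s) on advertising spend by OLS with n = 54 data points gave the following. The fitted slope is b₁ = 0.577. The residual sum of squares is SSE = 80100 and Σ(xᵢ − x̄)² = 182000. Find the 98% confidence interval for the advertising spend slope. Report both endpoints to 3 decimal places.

MSE = SSE/(n − 2) = 80100/52 = 1540.38.
SE(b₁) = √(MSE/Sₓₓ) = √(1540.38/182000) = 0.0919981.
df = n − 2 = 52.
t* = t_{0.01, 52} = 2.400225.
Margin = t* × SE = 2.400225 × 0.0919981 = 0.22082.
CI: 0.577 ± 0.22082 → (0.356, 0.798).
With 98% confidence, each one-unit increase in advertising spend is associated with a change of between 0.356 and 0.798 $1000s in monthly sales.

(0.356, 0.798)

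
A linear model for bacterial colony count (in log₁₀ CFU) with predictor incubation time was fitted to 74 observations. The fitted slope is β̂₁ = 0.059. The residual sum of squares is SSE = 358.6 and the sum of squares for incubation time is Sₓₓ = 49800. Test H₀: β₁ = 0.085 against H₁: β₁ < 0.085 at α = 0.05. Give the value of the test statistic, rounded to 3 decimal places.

MSE = SSE/(n − 2) = 358.6/72 = 4.98056.
SE(β̂₁) = √(MSE/Sₓₓ) = √(4.98056/49800) = 0.0100006.
t = (0.059 − 0.085) / 0.0100006 = -2.600.
df = n − 2 = 72.
One-sided p ≈ 0.0057, which is < 0.05, so reject H₀.
There is evidence that the true slope on incubation time is below 0.085 log₁₀ CFU per unit.

t = -2.600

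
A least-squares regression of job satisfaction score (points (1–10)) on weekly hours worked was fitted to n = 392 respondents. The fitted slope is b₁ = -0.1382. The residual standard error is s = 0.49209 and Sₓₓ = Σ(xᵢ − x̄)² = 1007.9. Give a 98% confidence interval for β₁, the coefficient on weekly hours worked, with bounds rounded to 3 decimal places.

(-0.174, -0.102)

SE(b₁) = s/√Sₓₓ = 0.49209/√1007.9 = 0.0155001.
df = n − 2 = 390.
t* = t_{0.01, 390} = 2.335947.
Margin = t* × SE = 2.335947 × 0.0155001 = 0.03621.
CI: -0.1382 ± 0.03621 → (-0.174, -0.102).
With 98% confidence, each one-unit increase in weekly hours worked is associated with a change of between -0.174 and -0.102 points (1–10) in job satisfaction score.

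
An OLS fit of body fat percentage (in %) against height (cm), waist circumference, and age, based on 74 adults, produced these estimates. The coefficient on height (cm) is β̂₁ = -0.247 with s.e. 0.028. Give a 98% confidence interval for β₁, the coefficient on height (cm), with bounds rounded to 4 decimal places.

(-0.3137, -0.1803)

df = n − k − 1 = 74 − 3 − 1 = 70.
t* = t_{0.01, 70} = 2.380807.
Margin = t* × SE = 2.380807 × 0.028 = 0.066663.
CI: -0.247 ± 0.066663 → (-0.3137, -0.1803).
With 98% confidence, each one-unit increase in height (cm) is associated with a change of between -0.3137 and -0.1803 % in body fat percentage, holding the other predictors fixed.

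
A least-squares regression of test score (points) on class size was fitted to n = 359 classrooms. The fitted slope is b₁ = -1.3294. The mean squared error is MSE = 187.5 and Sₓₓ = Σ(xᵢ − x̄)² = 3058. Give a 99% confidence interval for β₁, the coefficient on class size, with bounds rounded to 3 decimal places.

(-1.971, -0.688)

SE(b₁) = √(MSE/Sₓₓ) = √(187.5/3058) = 0.247618.
df = n − 2 = 357.
t* = t_{0.005, 357} = 2.589671.
Margin = t* × SE = 2.589671 × 0.247618 = 0.64125.
CI: -1.3294 ± 0.64125 → (-1.971, -0.688).
With 99% confidence, each one-unit increase in class size is associated with a change of between -1.971 and -0.688 points in test score.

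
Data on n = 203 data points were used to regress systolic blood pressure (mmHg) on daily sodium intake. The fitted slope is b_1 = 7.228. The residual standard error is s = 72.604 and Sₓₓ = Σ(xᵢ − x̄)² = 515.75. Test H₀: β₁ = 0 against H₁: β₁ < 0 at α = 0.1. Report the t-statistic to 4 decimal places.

t = 2.2609

SE(b_1) = s/√Sₓₓ = 72.604/√515.75 = 3.19699.
t = 7.228 / 3.19699 = 2.2609.
df = n − 2 = 201.
One-sided p ≈ 0.9876, which is ≥ 0.1, so fail to reject H₀.
The data do not give significant evidence that the true slope on daily sodium intake is negative.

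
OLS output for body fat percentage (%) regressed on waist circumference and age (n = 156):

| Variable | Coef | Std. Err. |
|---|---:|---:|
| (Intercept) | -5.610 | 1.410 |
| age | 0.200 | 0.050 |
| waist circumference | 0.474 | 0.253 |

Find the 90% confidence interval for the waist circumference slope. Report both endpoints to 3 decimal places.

(0.055, 0.893)

Read off: b = 0.474, SE = 0.253 for waist circumference.
df = n − k − 1 = 156 − 2 − 1 = 153.
t* = t_{0.05, 153} = 1.654874.
Margin = t* × SE = 1.654874 × 0.253 = 0.41868.
CI: 0.474 ± 0.41868 → (0.055, 0.893).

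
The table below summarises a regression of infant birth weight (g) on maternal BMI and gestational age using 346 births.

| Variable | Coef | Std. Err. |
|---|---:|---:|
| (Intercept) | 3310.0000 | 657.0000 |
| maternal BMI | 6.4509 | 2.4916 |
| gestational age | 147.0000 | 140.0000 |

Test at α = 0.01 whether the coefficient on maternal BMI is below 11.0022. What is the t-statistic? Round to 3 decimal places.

Read off: b = 6.4509, SE = 2.4916 for maternal BMI.
H₀: β₁ = 11.0022 vs H₁: β₁ < 11.0022.
t = (6.4509 − 11.0022) / 2.4916 = -1.827.
df = n − k − 1 = 346 − 2 − 1 = 343.
One-sided p ≈ 0.0343, which is ≥ 0.01, so fail to reject H₀.
The data do not give significant evidence that the true slope on maternal BMI is below 11.0022 g per unit, holding the other predictors fixed.

t = -1.827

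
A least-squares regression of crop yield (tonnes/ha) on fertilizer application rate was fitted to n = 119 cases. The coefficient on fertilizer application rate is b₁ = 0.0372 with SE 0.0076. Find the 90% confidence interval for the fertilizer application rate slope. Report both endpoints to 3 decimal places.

df = n − 2 = 119 − 2 = 117.
t* = t_{0.05, 117} = 1.657982.
Margin = t* × SE = 1.657982 × 0.0076 = 0.01260.
CI: 0.0372 ± 0.01260 → (0.025, 0.050).
With 90% confidence, each one-unit increase in fertilizer application rate is associated with a change of between 0.025 and 0.050 tonnes/ha in crop yield.

(0.025, 0.050)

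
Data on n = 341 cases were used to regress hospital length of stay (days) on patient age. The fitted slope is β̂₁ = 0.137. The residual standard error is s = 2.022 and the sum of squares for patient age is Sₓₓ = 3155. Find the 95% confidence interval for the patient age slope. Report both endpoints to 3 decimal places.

(0.066, 0.208)

SE(β̂₁) = s/√Sₓₓ = 2.022/√3155 = 0.0359983.
df = n − 2 = 339.
t* = t_{0.025, 339} = 1.966986.
Margin = t* × SE = 1.966986 × 0.0359983 = 0.07081.
CI: 0.137 ± 0.07081 → (0.066, 0.208).
With 95% confidence, each one-unit increase in patient age is associated with a change of between 0.066 and 0.208 days in hospital length of stay.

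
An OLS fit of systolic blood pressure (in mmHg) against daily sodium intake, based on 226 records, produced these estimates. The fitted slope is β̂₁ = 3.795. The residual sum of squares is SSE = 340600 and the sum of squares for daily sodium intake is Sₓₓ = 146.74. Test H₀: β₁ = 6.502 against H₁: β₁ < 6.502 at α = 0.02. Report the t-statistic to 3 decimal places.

MSE = SSE/(n − 2) = 340600/224 = 1520.54.
SE(β̂₁) = √(MSE/Sₓₓ) = √(1520.54/146.74) = 3.21902.
t = (3.795 − 6.502) / 3.21902 = -0.841.
df = n − 2 = 224.
One-sided p ≈ 0.2006, which is ≥ 0.02, so fail to reject H₀.
The data do not give significant evidence that the true slope on daily sodium intake is below 6.502 mmHg per unit.

t = -0.841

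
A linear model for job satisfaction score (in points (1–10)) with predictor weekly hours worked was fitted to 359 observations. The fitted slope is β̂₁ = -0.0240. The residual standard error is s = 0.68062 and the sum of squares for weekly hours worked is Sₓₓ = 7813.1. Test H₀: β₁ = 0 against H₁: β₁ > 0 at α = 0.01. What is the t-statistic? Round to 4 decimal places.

SE(β̂₁) = s/√Sₓₓ = 0.68062/√7813.1 = 0.00770004.
t = -0.0240 / 0.00770004 = -3.1169.
df = n − 2 = 357.
One-sided p ≈ 0.9990, which is ≥ 0.01, so fail to reject H₀.
The data do not give significant evidence that the true slope on weekly hours worked is positive.

t = -3.1169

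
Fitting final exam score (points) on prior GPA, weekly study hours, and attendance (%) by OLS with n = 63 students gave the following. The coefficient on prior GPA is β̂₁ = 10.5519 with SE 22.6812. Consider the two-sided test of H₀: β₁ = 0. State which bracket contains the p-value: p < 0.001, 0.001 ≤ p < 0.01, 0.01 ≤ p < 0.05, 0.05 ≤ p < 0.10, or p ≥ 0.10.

p ≥ 0.10

t = 10.5519 / 22.6812 = 0.465.
df = n − k − 1 = 63 − 3 − 1 = 59.
Two-sided p = 2·P(T_{59} > |t|) ≈ 0.6435.
So p ≥ 0.10.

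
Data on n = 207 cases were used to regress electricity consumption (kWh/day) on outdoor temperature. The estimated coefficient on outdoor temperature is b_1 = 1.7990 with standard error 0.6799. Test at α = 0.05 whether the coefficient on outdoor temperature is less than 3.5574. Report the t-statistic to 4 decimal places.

t = -2.5863

H₀: β₁ = 3.5574 vs H₁: β₁ < 3.5574.
t = (b_1 − β₁⁰)/SE = (1.7990 − 3.5574) / 0.6799 = -2.5863.
df = n − 2 = 207 − 2 = 205.
One-sided p ≈ 0.0052, which is < 0.05, so reject H₀.
There is evidence that the true slope on outdoor temperature is below 3.5574 kWh/day per unit.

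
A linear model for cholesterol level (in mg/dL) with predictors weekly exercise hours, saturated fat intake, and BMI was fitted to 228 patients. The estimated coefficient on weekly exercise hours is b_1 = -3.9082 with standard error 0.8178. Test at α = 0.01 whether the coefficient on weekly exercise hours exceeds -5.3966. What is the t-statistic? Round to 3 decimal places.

H₀: β₁ = -5.3966 vs H₁: β₁ > -5.3966.
t = (b_1 − β₁⁰)/SE = (-3.9082 − (-5.3966)) / 0.8178 = 1.820.
df = n − k − 1 = 228 − 3 − 1 = 224.
One-sided p ≈ 0.0350, which is ≥ 0.01, so fail to reject H₀.
The data do not give significant evidence that the true slope on weekly exercise hours exceeds -5.3966 mg/dL per unit, holding the other predictors fixed.

t = 1.820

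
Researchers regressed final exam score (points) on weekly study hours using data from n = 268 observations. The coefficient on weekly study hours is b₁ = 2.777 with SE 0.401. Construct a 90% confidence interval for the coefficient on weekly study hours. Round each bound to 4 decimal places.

(2.1151, 3.4389)

df = n − 2 = 268 − 2 = 266.
t* = t_{0.05, 266} = 1.650602.
Margin = t* × SE = 1.650602 × 0.401 = 0.661891.
CI: 2.777 ± 0.661891 → (2.1151, 3.4389).
With 90% confidence, each one-unit increase in weekly study hours is associated with a change of between 2.1151 and 3.4389 points in final exam score.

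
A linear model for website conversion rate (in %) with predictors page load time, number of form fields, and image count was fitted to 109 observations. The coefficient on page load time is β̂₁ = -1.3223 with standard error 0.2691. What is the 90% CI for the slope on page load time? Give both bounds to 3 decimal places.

df = n − k − 1 = 109 − 3 − 1 = 105.
t* = t_{0.05, 105} = 1.659495.
Margin = t* × SE = 1.659495 × 0.2691 = 0.44657.
CI: -1.3223 ± 0.44657 → (-1.769, -0.876).
With 90% confidence, each one-unit increase in page load time is associated with a change of between -1.769 and -0.876 % in website conversion rate, holding the other predictors fixed.

(-1.769, -0.876)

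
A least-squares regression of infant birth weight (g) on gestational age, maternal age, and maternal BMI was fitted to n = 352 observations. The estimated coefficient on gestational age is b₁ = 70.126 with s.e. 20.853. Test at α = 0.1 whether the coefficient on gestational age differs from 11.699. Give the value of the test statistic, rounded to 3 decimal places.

H₀: β₁ = 11.699 vs H₁: β₁ ≠ 11.699.
t = (b₁ − β₁⁰)/SE = (70.126 − 11.699) / 20.853 = 2.802.
df = n − k − 1 = 352 − 3 − 1 = 348.
Two-sided p ≈ 0.0054, which is < 0.1, so reject H₀.
There is evidence that the true slope on gestational age differs from 11.699 g per unit, holding the other predictors fixed.

t = 2.802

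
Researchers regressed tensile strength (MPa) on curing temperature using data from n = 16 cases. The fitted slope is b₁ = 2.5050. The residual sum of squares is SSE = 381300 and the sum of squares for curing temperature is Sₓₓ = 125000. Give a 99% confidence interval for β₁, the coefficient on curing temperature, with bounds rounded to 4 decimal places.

(1.1155, 3.8945)

MSE = SSE/(n − 2) = 381300/14 = 27235.7.
SE(b₁) = √(MSE/Sₓₓ) = √(27235.7/125000) = 0.466782.
df = n − 2 = 14.
t* = t_{0.005, 14} = 2.976843.
Margin = t* × SE = 2.976843 × 0.466782 = 1.389537.
CI: 2.5050 ± 1.389537 → (1.1155, 3.8945).
With 99% confidence, each one-unit increase in curing temperature is associated with a change of between 1.1155 and 3.8945 MPa in tensile strength.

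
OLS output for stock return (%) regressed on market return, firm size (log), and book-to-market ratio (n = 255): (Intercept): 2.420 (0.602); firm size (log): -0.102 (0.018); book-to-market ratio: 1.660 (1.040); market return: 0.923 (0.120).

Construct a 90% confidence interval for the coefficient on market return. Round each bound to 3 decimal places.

Read off: b = 0.923, SE = 0.120 for market return.
df = n − k − 1 = 255 − 3 − 1 = 251.
t* = t_{0.05, 251} = 1.650947.
Margin = t* × SE = 1.650947 × 0.120 = 0.19811.
CI: 0.923 ± 0.19811 → (0.725, 1.121).

(0.725, 1.121)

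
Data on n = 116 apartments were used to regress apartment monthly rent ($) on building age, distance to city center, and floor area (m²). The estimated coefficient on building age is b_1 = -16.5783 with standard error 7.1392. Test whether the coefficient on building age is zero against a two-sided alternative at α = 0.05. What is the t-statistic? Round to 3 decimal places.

H₀: β₁ = 0 vs H₁: β₁ ≠ 0.
t = (b_1 − β₁⁰)/SE = -16.5783 / 7.1392 = -2.322.
df = n − k − 1 = 116 − 3 − 1 = 112.
Two-sided p ≈ 0.0220, which is < 0.05, so reject H₀.
There is evidence that building age is associated with apartment monthly rent, holding the other predictors fixed.

t = -2.322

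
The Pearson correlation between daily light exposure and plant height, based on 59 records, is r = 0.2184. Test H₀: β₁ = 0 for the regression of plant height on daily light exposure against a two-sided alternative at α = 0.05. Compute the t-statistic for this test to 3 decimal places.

t = r·√(n − 2)/√(1 − r²) = 0.2184·√57/√0.952301 = 1.690.
df = n − 2 = 57.
Two-sided p ≈ 0.0966, which is ≥ 0.05, so fail to reject H₀.
The data do not give significant evidence of a linear association between daily light exposure and plant height.

t = 1.690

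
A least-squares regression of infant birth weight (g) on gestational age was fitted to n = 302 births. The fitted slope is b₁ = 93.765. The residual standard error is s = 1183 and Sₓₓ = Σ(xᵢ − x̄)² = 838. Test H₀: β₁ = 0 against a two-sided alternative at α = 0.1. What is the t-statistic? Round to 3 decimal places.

t = 2.294

SE(b₁) = s/√Sₓₓ = 1183/√838 = 40.8661.
t = 93.765 / 40.8661 = 2.294.
df = n − 2 = 300.
Two-sided p ≈ 0.0225, which is < 0.1, so reject H₀.
There is evidence that gestational age is associated with infant birth weight.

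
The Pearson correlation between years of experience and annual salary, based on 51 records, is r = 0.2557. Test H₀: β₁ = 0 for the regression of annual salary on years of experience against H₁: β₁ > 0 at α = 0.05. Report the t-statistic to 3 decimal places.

t = r·√(n − 2)/√(1 − r²) = 0.2557·√49/√0.934618 = 1.851.
df = n − 2 = 49.
One-sided p ≈ 0.0351, which is < 0.05, so reject H₀.
There is evidence of a linear association between years of experience and annual salary.

t = 1.851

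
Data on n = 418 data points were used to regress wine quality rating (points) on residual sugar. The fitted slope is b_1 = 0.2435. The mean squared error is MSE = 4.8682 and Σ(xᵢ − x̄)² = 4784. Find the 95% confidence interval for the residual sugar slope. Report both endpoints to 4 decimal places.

SE(b_1) = √(MSE/Sₓₓ) = √(4.8682/4784) = 0.0318998.
df = n − 2 = 416.
t* = t_{0.025, 416} = 1.965683.
Margin = t* × SE = 1.965683 × 0.0318998 = 0.062705.
CI: 0.2435 ± 0.062705 → (0.1808, 0.3062).
With 95% confidence, each one-unit increase in residual sugar is associated with a change of between 0.1808 and 0.3062 points in wine quality rating.

(0.1808, 0.3062)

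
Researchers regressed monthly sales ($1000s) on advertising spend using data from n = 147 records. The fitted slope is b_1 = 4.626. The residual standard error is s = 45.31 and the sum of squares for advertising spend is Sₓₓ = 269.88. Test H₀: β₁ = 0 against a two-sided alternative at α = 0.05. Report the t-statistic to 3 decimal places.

t = 1.677

SE(b_1) = s/√Sₓₓ = 45.31/√269.88 = 2.75809.
t = 4.626 / 2.75809 = 1.677.
df = n − 2 = 145.
Two-sided p ≈ 0.0956, which is ≥ 0.05, so fail to reject H₀.
The data do not give significant evidence of an association between advertising spend and monthly sales.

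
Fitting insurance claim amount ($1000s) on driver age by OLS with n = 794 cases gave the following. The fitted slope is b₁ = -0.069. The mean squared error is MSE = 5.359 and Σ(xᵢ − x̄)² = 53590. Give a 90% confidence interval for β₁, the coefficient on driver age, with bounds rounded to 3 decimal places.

(-0.085, -0.053)

SE(b₁) = √(MSE/Sₓₓ) = √(5.359/53590) = 0.01.
df = n − 2 = 792.
t* = t_{0.05, 792} = 1.64678.
Margin = t* × SE = 1.64678 × 0.01 = 0.01647.
CI: -0.069 ± 0.01647 → (-0.085, -0.053).
With 90% confidence, each one-unit increase in driver age is associated with a change of between -0.085 and -0.053 $1000s in insurance claim amount.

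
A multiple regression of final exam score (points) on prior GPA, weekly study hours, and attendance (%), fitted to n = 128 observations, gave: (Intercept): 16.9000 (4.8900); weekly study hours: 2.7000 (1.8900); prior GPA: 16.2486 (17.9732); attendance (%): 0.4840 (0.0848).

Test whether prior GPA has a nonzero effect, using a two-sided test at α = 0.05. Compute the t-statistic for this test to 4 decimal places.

Read off: b = 16.2486, SE = 17.9732 for prior GPA.
H₀: β₁ = 0 vs H₁: β₁ ≠ 0.
t = 16.2486 / 17.9732 = 0.9040.
df = n − k − 1 = 128 − 3 − 1 = 124.
Two-sided p ≈ 0.3677, which is ≥ 0.05, so fail to reject H₀.
The data do not give significant evidence of an association between prior GPA and final exam score, after adjusting for the other predictors.

t = 0.9040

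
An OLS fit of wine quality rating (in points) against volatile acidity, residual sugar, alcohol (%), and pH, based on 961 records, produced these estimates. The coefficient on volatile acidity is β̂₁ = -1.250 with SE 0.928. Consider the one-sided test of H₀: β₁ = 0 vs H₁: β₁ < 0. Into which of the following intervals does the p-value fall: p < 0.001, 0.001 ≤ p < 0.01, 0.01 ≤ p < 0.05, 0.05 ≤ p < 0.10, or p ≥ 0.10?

t = -1.250 / 0.928 = -1.347.
df = n − k − 1 = 961 − 4 − 1 = 956.
One-sided p = P(T_{956} < t) ≈ 0.0892.
So 0.05 ≤ p < 0.10.

0.05 ≤ p < 0.10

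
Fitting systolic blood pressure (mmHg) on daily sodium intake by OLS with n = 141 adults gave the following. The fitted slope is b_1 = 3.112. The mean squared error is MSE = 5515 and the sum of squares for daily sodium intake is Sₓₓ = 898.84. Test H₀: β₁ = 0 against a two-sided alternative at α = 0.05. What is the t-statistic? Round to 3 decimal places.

SE(b_1) = √(MSE/Sₓₓ) = √(5515/898.84) = 2.47703.
t = 3.112 / 2.47703 = 1.256.
df = n − 2 = 139.
Two-sided p ≈ 0.2111, which is ≥ 0.05, so fail to reject H₀.
The data do not give significant evidence of an association between daily sodium intake and systolic blood pressure.

t = 1.256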